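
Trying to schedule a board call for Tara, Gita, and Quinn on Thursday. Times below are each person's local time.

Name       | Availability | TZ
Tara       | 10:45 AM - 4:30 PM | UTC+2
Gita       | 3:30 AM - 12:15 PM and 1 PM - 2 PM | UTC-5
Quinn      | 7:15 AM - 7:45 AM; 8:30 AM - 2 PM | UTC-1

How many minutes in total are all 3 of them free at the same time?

300

Tara in UTC: 08:45-14:30 (subtract 2h to convert from UTC+2).
Gita in UTC: 08:30-17:15, 18:00-19:00 (add 5h to convert from UTC-5).
Quinn in UTC: 08:15-08:45, 09:30-15:00 (add 1h to convert from UTC-1).
Tara ∩ Gita: 08:45-14:30.
Tara ∩ Gita ∩ Quinn: 09:30-14:30.
So the common availability across everyone is 09:30-14:30.
That's a single block of 300 minutes.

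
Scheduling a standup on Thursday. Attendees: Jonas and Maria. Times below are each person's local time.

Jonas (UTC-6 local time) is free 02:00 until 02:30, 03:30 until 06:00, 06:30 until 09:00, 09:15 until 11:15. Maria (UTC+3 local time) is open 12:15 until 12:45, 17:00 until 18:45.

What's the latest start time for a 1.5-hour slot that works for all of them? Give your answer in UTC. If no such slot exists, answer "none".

none

Jonas in UTC: 08:00-08:30, 09:30-12:00, 12:30-15:00, 15:15-17:15 (add 6h to convert from UTC-6).
Maria in UTC: 09:15-09:45, 14:00-15:45 (subtract 3h to convert from UTC+3).
Jonas ∩ Maria: 09:30-09:45, 14:00-15:00, 15:15-15:45.
No common window is at least 90 minutes long.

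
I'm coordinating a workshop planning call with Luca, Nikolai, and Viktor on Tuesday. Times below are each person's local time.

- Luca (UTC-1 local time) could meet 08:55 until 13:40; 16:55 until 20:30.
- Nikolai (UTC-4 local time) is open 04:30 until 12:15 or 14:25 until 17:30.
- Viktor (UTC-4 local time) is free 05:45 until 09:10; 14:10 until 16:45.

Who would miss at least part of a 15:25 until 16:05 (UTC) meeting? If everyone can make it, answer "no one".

Luca in UTC: 09:55-14:40, 17:55-21:30 (add 1h to convert from UTC-1).
Nikolai in UTC: 08:30-16:15, 18:25-21:30 (add 4h to convert from UTC-4).
Viktor in UTC: 09:45-13:10, 18:10-20:45 (add 4h to convert from UTC-4).
Luca: not fully free for 15:25-16:05. Nikolai: free for 15:25-16:05. Viktor: not fully free for 15:25-16:05.

Luca, Viktor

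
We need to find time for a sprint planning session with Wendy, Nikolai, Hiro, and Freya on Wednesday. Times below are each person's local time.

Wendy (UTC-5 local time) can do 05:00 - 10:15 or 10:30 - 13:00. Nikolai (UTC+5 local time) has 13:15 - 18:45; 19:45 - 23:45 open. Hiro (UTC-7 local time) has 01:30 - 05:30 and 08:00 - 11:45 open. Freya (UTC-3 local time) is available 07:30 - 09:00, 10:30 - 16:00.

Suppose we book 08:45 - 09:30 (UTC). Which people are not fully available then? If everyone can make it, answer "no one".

Freya, Wendy

Wendy in UTC: 10:00-15:15, 15:30-18:00 (add 5h to convert from UTC-5).
Nikolai in UTC: 08:15-13:45, 14:45-18:45 (subtract 5h to convert from UTC+5).
Hiro in UTC: 08:30-12:30, 15:00-18:45 (add 7h to convert from UTC-7).
Freya in UTC: 10:30-12:00, 13:30-19:00 (add 3h to convert from UTC-3).
Wendy: not fully free for 08:45-09:30. Nikolai: free for 08:45-09:30. Hiro: free for 08:45-09:30. Freya: not fully free for 08:45-09:30.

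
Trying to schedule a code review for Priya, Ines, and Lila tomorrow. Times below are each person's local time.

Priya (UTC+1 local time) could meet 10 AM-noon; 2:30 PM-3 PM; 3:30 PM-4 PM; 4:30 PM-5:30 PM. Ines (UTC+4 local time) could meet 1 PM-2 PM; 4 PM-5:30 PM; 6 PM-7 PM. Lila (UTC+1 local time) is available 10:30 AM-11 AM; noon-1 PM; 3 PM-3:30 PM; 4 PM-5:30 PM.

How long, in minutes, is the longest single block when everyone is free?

Priya in UTC: 09:00-11:00, 13:30-14:00, 14:30-15:00, 15:30-16:30 (subtract 1h to convert from UTC+1).
Ines in UTC: 09:00-10:00, 12:00-13:30, 14:00-15:00 (subtract 4h to convert from UTC+4).
Lila in UTC: 09:30-10:00, 11:00-12:00, 14:00-14:30, 15:00-16:30 (subtract 1h to convert from UTC+1).
Priya ∩ Ines: 09:00-10:00, 14:30-15:00.
Priya ∩ Ines ∩ Lila: 09:30-10:00.
The longest is 09:30-10:00 at 30 minutes.

30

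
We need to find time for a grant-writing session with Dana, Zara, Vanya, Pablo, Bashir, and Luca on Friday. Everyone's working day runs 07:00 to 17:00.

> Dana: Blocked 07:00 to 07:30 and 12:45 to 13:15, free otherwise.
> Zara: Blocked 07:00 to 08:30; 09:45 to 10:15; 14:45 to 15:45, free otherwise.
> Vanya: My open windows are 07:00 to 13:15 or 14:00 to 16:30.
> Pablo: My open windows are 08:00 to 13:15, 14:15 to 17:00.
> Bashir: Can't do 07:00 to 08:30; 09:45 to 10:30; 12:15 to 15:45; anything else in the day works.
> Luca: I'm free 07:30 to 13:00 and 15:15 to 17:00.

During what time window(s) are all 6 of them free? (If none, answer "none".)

08:30-09:45, 10:30-12:15, 15:45-16:30

Dana free: 07:30-12:45, 13:15-17:00 (invert busy blocks within the working day).
Zara free: 08:30-09:45, 10:15-14:45, 15:45-17:00 (invert busy blocks within the working day).
Vanya free: 07:00-13:15, 14:00-16:30.
Pablo free: 08:00-13:15, 14:15-17:00.
Bashir free: 08:30-09:45, 10:30-12:15, 15:45-17:00 (invert busy blocks within the working day).
Luca free: 07:30-13:00, 15:15-17:00.
Dana ∩ Zara: 08:30-09:45, 10:15-12:45, 13:15-14:45, 15:45-17:00.
Dana ∩ Zara ∩ Vanya: 08:30-09:45, 10:15-12:45, 14:00-14:45, 15:45-16:30.
Dana ∩ Zara ∩ Vanya ∩ Pablo: 08:30-09:45, 10:15-12:45, 14:15-14:45, 15:45-16:30.
Dana ∩ Zara ∩ Vanya ∩ Pablo ∩ Bashir: 08:30-09:45, 10:30-12:15, 15:45-16:30.
Dana ∩ Zara ∩ Vanya ∩ Pablo ∩ Bashir ∩ Luca: 08:30-09:45, 10:30-12:15, 15:45-16:30.
Those are the intersection windows.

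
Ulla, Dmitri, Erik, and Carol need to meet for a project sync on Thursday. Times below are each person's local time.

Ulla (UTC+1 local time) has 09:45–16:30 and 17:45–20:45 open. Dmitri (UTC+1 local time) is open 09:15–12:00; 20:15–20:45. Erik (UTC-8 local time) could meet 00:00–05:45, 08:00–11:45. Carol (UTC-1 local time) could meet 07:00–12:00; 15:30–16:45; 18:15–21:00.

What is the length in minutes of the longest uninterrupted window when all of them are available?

135

Ulla in UTC: 08:45-15:30, 16:45-19:45 (subtract 1h to convert from UTC+1).
Dmitri in UTC: 08:15-11:00, 19:15-19:45 (subtract 1h to convert from UTC+1).
Erik in UTC: 08:00-13:45, 16:00-19:45 (add 8h to convert from UTC-8).
Carol in UTC: 08:00-13:00, 16:30-17:45, 19:15-22:00 (add 1h to convert from UTC-1).
Ulla ∩ Dmitri: 08:45-11:00, 19:15-19:45.
Ulla ∩ Dmitri ∩ Erik: 08:45-11:00, 19:15-19:45.
Ulla ∩ Dmitri ∩ Erik ∩ Carol: 08:45-11:00, 19:15-19:45.
The longest is 08:45-11:00 at 135 minutes.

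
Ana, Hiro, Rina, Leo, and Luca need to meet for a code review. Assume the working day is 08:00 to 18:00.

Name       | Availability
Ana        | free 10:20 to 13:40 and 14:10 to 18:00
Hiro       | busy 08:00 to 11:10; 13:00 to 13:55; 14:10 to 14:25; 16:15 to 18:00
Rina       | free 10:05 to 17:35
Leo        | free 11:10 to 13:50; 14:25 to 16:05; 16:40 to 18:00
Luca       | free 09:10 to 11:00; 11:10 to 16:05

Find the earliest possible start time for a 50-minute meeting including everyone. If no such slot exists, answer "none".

Ana free: 10:20-13:40, 14:10-18:00.
Hiro free: 11:10-13:00, 13:55-14:10, 14:25-16:15 (invert busy blocks within the working day).
Rina free: 10:05-17:35.
Leo free: 11:10-13:50, 14:25-16:05, 16:40-18:00.
Luca free: 09:10-11:00, 11:10-16:05.
Ana ∩ Hiro: 11:10-13:00, 14:25-16:15.
Ana ∩ Hiro ∩ Rina: 11:10-13:00, 14:25-16:15.
Ana ∩ Hiro ∩ Rina ∩ Leo: 11:10-13:00, 14:25-16:05.
Ana ∩ Hiro ∩ Rina ∩ Leo ∩ Luca: 11:10-13:00, 14:25-16:05.
Those are the intersection windows.
The first common window of at least 50 minutes is 11:10-13:00, so the earliest start is 11:10.

11:10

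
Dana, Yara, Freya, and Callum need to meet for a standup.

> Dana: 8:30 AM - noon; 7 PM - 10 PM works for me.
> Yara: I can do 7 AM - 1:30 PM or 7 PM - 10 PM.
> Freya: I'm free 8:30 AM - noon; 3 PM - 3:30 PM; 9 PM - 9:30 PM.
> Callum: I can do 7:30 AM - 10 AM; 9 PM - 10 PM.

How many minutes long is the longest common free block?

Dana ∩ Yara: 08:30-12:00, 19:00-22:00.
Dana ∩ Yara ∩ Freya: 08:30-12:00, 21:00-21:30.
Dana ∩ Yara ∩ Freya ∩ Callum: 08:30-10:00, 21:00-21:30.
The longest is 08:30-10:00 at 90 minutes.

90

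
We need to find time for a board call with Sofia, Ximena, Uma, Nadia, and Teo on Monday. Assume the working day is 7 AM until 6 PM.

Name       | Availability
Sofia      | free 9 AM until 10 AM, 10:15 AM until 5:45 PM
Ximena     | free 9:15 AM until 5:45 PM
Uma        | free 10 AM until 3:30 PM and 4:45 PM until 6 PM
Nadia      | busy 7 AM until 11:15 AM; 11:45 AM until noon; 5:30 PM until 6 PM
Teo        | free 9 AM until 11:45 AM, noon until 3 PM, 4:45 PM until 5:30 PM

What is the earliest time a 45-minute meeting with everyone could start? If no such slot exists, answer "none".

12:00

Sofia free: 09:00-10:00, 10:15-17:45.
Ximena free: 09:15-17:45.
Uma free: 10:00-15:30, 16:45-18:00.
Nadia free: 11:15-11:45, 12:00-17:30 (invert busy blocks within the working day).
Teo free: 09:00-11:45, 12:00-15:00, 16:45-17:30.
Sofia ∩ Ximena: 09:15-10:00, 10:15-17:45.
Sofia ∩ Ximena ∩ Uma: 10:15-15:30, 16:45-17:45.
Sofia ∩ Ximena ∩ Uma ∩ Nadia: 11:15-11:45, 12:00-15:30, 16:45-17:30.
Sofia ∩ Ximena ∩ Uma ∩ Nadia ∩ Teo: 11:15-11:45, 12:00-15:00, 16:45-17:30.
The first common window of at least 45 minutes is 12:00-15:00, so the earliest start is 12:00.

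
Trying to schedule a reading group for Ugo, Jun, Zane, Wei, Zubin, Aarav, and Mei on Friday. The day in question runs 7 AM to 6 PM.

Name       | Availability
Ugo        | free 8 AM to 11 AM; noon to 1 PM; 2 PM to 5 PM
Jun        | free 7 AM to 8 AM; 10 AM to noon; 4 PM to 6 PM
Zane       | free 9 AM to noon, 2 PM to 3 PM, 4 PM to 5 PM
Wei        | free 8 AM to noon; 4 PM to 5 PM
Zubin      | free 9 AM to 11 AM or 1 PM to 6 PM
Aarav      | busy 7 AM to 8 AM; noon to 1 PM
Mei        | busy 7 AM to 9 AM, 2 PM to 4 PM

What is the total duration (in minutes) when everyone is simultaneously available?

120

Ugo free: 08:00-11:00, 12:00-13:00, 14:00-17:00.
Jun free: 07:00-08:00, 10:00-12:00, 16:00-18:00.
Zane free: 09:00-12:00, 14:00-15:00, 16:00-17:00.
Wei free: 08:00-12:00, 16:00-17:00.
Zubin free: 09:00-11:00, 13:00-18:00.
Aarav free: 08:00-12:00, 13:00-18:00 (invert busy blocks within the working day).
Mei free: 09:00-14:00, 16:00-18:00 (invert busy blocks within the working day).
Ugo ∩ Jun: 10:00-11:00, 16:00-17:00.
Ugo ∩ Jun ∩ Zane: 10:00-11:00, 16:00-17:00.
Ugo ∩ Jun ∩ Zane ∩ Wei: 10:00-11:00, 16:00-17:00.
Ugo ∩ Jun ∩ Zane ∩ Wei ∩ Zubin: 10:00-11:00, 16:00-17:00.
Ugo ∩ Jun ∩ Zane ∩ Wei ∩ Zubin ∩ Aarav: 10:00-11:00, 16:00-17:00.
Ugo ∩ Jun ∩ Zane ∩ Wei ∩ Zubin ∩ Aarav ∩ Mei: 10:00-11:00, 16:00-17:00.
Those are the intersection windows.
Summing the common windows: 60 + 60 = 120 minutes.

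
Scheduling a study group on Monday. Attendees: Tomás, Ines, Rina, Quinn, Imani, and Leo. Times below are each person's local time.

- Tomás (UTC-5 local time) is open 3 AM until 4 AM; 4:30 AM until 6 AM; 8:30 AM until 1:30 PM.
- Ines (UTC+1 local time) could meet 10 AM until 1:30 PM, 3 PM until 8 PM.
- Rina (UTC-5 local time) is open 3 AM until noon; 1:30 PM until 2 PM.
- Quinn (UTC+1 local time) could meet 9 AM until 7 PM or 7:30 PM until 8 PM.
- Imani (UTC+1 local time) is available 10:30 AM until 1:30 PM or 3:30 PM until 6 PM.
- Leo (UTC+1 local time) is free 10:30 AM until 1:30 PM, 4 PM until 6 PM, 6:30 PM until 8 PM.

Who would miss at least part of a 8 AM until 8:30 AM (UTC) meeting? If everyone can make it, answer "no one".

Tomás in UTC: 08:00-09:00, 09:30-11:00, 13:30-18:30 (add 5h to convert from UTC-5).
Ines in UTC: 09:00-12:30, 14:00-19:00 (subtract 1h to convert from UTC+1).
Rina in UTC: 08:00-17:00, 18:30-19:00 (add 5h to convert from UTC-5).
Quinn in UTC: 08:00-18:00, 18:30-19:00 (subtract 1h to convert from UTC+1).
Imani in UTC: 09:30-12:30, 14:30-17:00 (subtract 1h to convert from UTC+1).
Leo in UTC: 09:30-12:30, 15:00-17:00, 17:30-19:00 (subtract 1h to convert from UTC+1).
Tomás: free for 08:00-08:30. Ines: not fully free for 08:00-08:30. Rina: free for 08:00-08:30. Quinn: free for 08:00-08:30. Imani: not fully free for 08:00-08:30. Leo: not fully free for 08:00-08:30.

Imani, Ines, Leo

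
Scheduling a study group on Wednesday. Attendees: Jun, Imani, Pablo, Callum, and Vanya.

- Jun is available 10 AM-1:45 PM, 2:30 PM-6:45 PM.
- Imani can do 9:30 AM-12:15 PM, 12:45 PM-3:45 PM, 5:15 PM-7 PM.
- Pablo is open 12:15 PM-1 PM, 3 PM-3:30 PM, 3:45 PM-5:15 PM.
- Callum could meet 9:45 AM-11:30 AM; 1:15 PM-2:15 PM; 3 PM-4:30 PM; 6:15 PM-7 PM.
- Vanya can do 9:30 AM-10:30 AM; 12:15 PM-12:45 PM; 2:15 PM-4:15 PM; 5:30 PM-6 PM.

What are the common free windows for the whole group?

15:00-15:30

Jun ∩ Imani: 10:00-12:15, 12:45-13:45, 14:30-15:45, 17:15-18:45.
Jun ∩ Imani ∩ Pablo: 12:45-13:00, 15:00-15:30.
Jun ∩ Imani ∩ Pablo ∩ Callum: 15:00-15:30.
Jun ∩ Imani ∩ Pablo ∩ Callum ∩ Vanya: 15:00-15:30.
So the common availability across everyone is 15:00-15:30.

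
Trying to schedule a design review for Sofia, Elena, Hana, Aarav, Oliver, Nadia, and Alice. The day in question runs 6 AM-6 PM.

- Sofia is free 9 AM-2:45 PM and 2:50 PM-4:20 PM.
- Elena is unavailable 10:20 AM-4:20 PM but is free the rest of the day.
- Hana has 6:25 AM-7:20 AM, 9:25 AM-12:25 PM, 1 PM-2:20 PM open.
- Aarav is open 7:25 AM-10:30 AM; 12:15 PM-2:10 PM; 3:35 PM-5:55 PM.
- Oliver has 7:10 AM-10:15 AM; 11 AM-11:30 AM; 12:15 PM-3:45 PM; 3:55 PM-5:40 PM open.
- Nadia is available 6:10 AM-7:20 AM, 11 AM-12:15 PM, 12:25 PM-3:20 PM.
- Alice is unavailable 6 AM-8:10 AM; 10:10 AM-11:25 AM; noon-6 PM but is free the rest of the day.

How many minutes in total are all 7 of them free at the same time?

0

Sofia free: 09:00-14:45, 14:50-16:20.
Elena free: 06:00-10:20, 16:20-18:00 (invert busy blocks within the working day).
Hana free: 06:25-07:20, 09:25-12:25, 13:00-14:20.
Aarav free: 07:25-10:30, 12:15-14:10, 15:35-17:55.
Oliver free: 07:10-10:15, 11:00-11:30, 12:15-15:45, 15:55-17:40.
Nadia free: 06:10-07:20, 11:00-12:15, 12:25-15:20.
Alice free: 08:10-10:10, 11:25-12:00 (invert busy blocks within the working day).
Sofia ∩ Elena: 09:00-10:20.
Sofia ∩ Elena ∩ Hana: 09:25-10:20.
Sofia ∩ Elena ∩ Hana ∩ Aarav: 09:25-10:20.
Sofia ∩ Elena ∩ Hana ∩ Aarav ∩ Oliver: 09:25-10:15.
Sofia ∩ Elena ∩ Hana ∩ Aarav ∩ Oliver ∩ Nadia: ∅.
Sofia ∩ Elena ∩ Hana ∩ Aarav ∩ Oliver ∩ Nadia ∩ Alice: ∅.
There is no time when everyone is free.
There is no common window, so the total is 0 minutes.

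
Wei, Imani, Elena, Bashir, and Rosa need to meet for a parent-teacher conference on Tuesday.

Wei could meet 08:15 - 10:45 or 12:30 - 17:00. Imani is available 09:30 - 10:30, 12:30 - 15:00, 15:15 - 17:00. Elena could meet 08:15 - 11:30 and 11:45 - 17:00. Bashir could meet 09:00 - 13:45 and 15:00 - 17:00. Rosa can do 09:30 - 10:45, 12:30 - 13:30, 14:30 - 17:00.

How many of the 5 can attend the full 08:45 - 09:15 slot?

2

Wei and Elena can make the full 08:45-09:15 slot — that's 2.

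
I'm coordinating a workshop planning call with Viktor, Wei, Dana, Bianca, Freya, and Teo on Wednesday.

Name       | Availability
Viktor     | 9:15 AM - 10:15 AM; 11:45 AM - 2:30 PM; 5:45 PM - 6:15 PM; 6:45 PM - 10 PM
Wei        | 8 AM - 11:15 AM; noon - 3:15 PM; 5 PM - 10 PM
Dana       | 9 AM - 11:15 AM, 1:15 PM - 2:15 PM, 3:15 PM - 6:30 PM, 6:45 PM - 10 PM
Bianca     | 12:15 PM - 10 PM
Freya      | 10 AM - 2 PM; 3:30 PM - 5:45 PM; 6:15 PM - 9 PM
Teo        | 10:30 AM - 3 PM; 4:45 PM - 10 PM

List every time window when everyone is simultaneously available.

13:15-14:00, 18:45-21:00

Viktor ∩ Wei: 09:15-10:15, 12:00-14:30, 17:45-18:15, 18:45-22:00.
Viktor ∩ Wei ∩ Dana: 09:15-10:15, 13:15-14:15, 17:45-18:15, 18:45-22:00.
Viktor ∩ Wei ∩ Dana ∩ Bianca: 13:15-14:15, 17:45-18:15, 18:45-22:00.
Viktor ∩ Wei ∩ Dana ∩ Bianca ∩ Freya: 13:15-14:00, 18:45-21:00.
Viktor ∩ Wei ∩ Dana ∩ Bianca ∩ Freya ∩ Teo: 13:15-14:00, 18:45-21:00.
Those are the intersection windows.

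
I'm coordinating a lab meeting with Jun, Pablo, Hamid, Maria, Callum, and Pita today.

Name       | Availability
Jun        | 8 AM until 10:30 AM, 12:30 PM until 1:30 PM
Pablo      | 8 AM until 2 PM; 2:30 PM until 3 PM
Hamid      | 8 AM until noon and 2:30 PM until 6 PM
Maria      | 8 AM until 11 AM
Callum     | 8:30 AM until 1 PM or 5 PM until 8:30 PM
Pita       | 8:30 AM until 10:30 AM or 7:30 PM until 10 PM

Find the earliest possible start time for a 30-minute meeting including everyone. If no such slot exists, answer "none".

08:30

Jun ∩ Pablo: 08:00-10:30, 12:30-13:30.
Jun ∩ Pablo ∩ Hamid: 08:00-10:30.
Jun ∩ Pablo ∩ Hamid ∩ Maria: 08:00-10:30.
Jun ∩ Pablo ∩ Hamid ∩ Maria ∩ Callum: 08:30-10:30.
Jun ∩ Pablo ∩ Hamid ∩ Maria ∩ Callum ∩ Pita: 08:30-10:30.
The first common window of at least 30 minutes is 08:30-10:30, so the earliest start is 08:30.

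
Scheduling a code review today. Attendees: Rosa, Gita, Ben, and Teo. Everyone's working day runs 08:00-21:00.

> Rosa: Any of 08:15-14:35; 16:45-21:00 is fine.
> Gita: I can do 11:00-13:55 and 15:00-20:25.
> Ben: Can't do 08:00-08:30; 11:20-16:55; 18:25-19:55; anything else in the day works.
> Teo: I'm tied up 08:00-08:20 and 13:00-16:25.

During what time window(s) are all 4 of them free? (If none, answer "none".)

11:00-11:20, 16:55-18:25, 19:55-20:25

Rosa free: 08:15-14:35, 16:45-21:00.
Gita free: 11:00-13:55, 15:00-20:25.
Ben free: 08:30-11:20, 16:55-18:25, 19:55-21:00 (invert busy blocks within the working day).
Teo free: 08:20-13:00, 16:25-21:00 (invert busy blocks within the working day).
Rosa ∩ Gita: 11:00-13:55, 16:45-20:25.
Rosa ∩ Gita ∩ Ben: 11:00-11:20, 16:55-18:25, 19:55-20:25.
Rosa ∩ Gita ∩ Ben ∩ Teo: 11:00-11:20, 16:55-18:25, 19:55-20:25.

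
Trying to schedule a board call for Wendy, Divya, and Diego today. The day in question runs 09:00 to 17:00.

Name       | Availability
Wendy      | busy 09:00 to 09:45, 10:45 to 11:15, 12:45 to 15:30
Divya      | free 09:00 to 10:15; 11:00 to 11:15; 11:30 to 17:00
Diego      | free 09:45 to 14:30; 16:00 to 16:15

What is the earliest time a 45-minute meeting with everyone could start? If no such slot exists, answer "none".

Wendy free: 09:45-10:45, 11:15-12:45, 15:30-17:00 (invert busy blocks within the working day).
Divya free: 09:00-10:15, 11:00-11:15, 11:30-17:00.
Diego free: 09:45-14:30, 16:00-16:15.
Wendy ∩ Divya: 09:45-10:15, 11:30-12:45, 15:30-17:00.
Wendy ∩ Divya ∩ Diego: 09:45-10:15, 11:30-12:45, 16:00-16:15.
The first common window of at least 45 minutes is 11:30-12:45, so the earliest start is 11:30.

11:30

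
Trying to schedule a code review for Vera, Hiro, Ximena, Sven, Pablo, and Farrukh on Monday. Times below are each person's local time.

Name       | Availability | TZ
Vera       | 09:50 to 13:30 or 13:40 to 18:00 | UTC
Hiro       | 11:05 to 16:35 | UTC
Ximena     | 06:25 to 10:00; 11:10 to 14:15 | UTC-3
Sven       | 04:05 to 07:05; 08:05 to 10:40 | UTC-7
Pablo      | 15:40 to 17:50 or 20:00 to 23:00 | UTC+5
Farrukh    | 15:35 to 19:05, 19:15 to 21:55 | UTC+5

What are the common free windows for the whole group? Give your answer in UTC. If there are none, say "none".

11:05-12:50, 15:05-16:35

Vera in UTC: 09:50-13:30, 13:40-18:00.
Hiro in UTC: 11:05-16:35.
Ximena in UTC: 09:25-13:00, 14:10-17:15 (add 3h to convert from UTC-3).
Sven in UTC: 11:05-14:05, 15:05-17:40 (add 7h to convert from UTC-7).
Pablo in UTC: 10:40-12:50, 15:00-18:00 (subtract 5h to convert from UTC+5).
Farrukh in UTC: 10:35-14:05, 14:15-16:55 (subtract 5h to convert from UTC+5).
Vera ∩ Hiro: 11:05-13:30, 13:40-16:35.
Vera ∩ Hiro ∩ Ximena: 11:05-13:00, 14:10-16:35.
Vera ∩ Hiro ∩ Ximena ∩ Sven: 11:05-13:00, 15:05-16:35.
Vera ∩ Hiro ∩ Ximena ∩ Sven ∩ Pablo: 11:05-12:50, 15:05-16:35.
Vera ∩ Hiro ∩ Ximena ∩ Sven ∩ Pablo ∩ Farrukh: 11:05-12:50, 15:05-16:35.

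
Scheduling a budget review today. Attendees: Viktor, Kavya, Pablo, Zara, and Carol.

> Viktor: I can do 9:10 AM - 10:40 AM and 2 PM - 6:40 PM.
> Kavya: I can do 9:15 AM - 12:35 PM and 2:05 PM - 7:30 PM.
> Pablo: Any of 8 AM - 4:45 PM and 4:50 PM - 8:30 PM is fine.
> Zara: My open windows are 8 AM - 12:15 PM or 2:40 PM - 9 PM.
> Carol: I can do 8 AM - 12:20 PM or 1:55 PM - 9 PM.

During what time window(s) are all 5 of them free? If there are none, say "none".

09:15-10:40, 14:40-16:45, 16:50-18:40

Viktor ∩ Kavya: 09:15-10:40, 14:05-18:40.
Viktor ∩ Kavya ∩ Pablo: 09:15-10:40, 14:05-16:45, 16:50-18:40.
Viktor ∩ Kavya ∩ Pablo ∩ Zara: 09:15-10:40, 14:40-16:45, 16:50-18:40.
Viktor ∩ Kavya ∩ Pablo ∩ Zara ∩ Carol: 09:15-10:40, 14:40-16:45, 16:50-18:40.
So the common availability across everyone is 09:15-10:40, 14:40-16:45, 16:50-18:40.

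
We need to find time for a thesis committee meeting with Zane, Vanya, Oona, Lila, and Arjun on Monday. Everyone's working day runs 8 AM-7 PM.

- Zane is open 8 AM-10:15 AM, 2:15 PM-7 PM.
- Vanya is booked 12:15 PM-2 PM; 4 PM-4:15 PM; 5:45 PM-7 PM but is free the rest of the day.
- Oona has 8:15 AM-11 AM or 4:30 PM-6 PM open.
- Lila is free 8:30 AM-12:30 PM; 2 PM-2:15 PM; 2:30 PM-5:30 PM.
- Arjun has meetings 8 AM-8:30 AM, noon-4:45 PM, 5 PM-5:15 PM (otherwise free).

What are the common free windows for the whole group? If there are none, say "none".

Zane free: 08:00-10:15, 14:15-19:00.
Vanya free: 08:00-12:15, 14:00-16:00, 16:15-17:45 (invert busy blocks within the working day).
Oona free: 08:15-11:00, 16:30-18:00.
Lila free: 08:30-12:30, 14:00-14:15, 14:30-17:30.
Arjun free: 08:30-12:00, 16:45-17:00, 17:15-19:00 (invert busy blocks within the working day).
Zane ∩ Vanya: 08:00-10:15, 14:15-16:00, 16:15-17:45.
Zane ∩ Vanya ∩ Oona: 08:15-10:15, 16:30-17:45.
Zane ∩ Vanya ∩ Oona ∩ Lila: 08:30-10:15, 16:30-17:30.
Zane ∩ Vanya ∩ Oona ∩ Lila ∩ Arjun: 08:30-10:15, 16:45-17:00, 17:15-17:30.

08:30-10:15, 16:45-17:00, 17:15-17:30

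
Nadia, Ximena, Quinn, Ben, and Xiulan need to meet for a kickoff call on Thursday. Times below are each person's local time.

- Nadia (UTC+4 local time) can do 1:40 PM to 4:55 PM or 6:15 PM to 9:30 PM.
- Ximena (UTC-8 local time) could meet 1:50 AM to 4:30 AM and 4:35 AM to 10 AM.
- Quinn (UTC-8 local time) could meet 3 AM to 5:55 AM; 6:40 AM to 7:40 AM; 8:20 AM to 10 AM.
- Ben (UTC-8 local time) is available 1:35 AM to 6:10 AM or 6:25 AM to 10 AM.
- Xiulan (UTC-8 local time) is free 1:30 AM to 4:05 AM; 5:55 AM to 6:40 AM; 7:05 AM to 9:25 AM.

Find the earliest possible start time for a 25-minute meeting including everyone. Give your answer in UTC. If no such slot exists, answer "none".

Nadia in UTC: 09:40-12:55, 14:15-17:30 (subtract 4h to convert from UTC+4).
Ximena in UTC: 09:50-12:30, 12:35-18:00 (add 8h to convert from UTC-8).
Quinn in UTC: 11:00-13:55, 14:40-15:40, 16:20-18:00 (add 8h to convert from UTC-8).
Ben in UTC: 09:35-14:10, 14:25-18:00 (add 8h to convert from UTC-8).
Xiulan in UTC: 09:30-12:05, 13:55-14:40, 15:05-17:25 (add 8h to convert from UTC-8).
Nadia ∩ Ximena: 09:50-12:30, 12:35-12:55, 14:15-17:30.
Nadia ∩ Ximena ∩ Quinn: 11:00-12:30, 12:35-12:55, 14:40-15:40, 16:20-17:30.
Nadia ∩ Ximena ∩ Quinn ∩ Ben: 11:00-12:30, 12:35-12:55, 14:40-15:40, 16:20-17:30.
Nadia ∩ Ximena ∩ Quinn ∩ Ben ∩ Xiulan: 11:00-12:05, 15:05-15:40, 16:20-17:25.
The first common window of at least 25 minutes is 11:00-12:05, so the earliest start is 11:00.

11:00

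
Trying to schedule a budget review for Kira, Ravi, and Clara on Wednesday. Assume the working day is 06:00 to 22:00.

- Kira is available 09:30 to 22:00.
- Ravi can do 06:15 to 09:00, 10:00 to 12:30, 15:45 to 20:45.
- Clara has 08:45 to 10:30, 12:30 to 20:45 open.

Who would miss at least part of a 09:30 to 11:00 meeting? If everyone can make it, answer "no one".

Clara, Ravi

Kira: free for 09:30-11:00. Ravi: not fully free for 09:30-11:00. Clara: not fully free for 09:30-11:00.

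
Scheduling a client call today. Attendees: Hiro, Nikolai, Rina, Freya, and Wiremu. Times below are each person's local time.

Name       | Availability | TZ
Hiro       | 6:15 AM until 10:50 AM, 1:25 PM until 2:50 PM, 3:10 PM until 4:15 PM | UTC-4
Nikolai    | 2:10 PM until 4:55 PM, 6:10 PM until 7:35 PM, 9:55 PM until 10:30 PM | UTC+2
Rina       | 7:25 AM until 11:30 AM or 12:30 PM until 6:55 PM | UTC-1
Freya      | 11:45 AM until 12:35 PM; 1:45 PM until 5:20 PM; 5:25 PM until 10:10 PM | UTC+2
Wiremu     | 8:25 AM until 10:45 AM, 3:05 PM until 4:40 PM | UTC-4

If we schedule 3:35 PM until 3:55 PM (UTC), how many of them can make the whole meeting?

Hiro in UTC: 10:15-14:50, 17:25-18:50, 19:10-20:15 (add 4h to convert from UTC-4).
Nikolai in UTC: 12:10-14:55, 16:10-17:35, 19:55-20:30 (subtract 2h to convert from UTC+2).
Rina in UTC: 08:25-12:30, 13:30-19:55 (add 1h to convert from UTC-1).
Freya in UTC: 09:45-10:35, 11:45-15:20, 15:25-20:10 (subtract 2h to convert from UTC+2).
Wiremu in UTC: 12:25-14:45, 19:05-20:40 (add 4h to convert from UTC-4).
Rina and Freya can make the full 15:35-15:55 slot — that's 2.

2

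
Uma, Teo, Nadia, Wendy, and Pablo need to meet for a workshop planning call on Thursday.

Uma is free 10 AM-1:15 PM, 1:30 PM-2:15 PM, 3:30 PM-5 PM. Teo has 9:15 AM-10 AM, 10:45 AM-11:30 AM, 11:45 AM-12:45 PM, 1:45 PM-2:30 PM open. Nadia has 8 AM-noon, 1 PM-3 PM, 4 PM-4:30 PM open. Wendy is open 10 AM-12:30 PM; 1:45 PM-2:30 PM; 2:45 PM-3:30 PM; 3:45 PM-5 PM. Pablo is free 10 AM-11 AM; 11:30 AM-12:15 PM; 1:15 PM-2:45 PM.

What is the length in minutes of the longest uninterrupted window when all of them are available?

Uma ∩ Teo: 10:45-11:30, 11:45-12:45, 13:45-14:15.
Uma ∩ Teo ∩ Nadia: 10:45-11:30, 11:45-12:00, 13:45-14:15.
Uma ∩ Teo ∩ Nadia ∩ Wendy: 10:45-11:30, 11:45-12:00, 13:45-14:15.
Uma ∩ Teo ∩ Nadia ∩ Wendy ∩ Pablo: 10:45-11:00, 11:45-12:00, 13:45-14:15.
The longest is 13:45-14:15 at 30 minutes.

30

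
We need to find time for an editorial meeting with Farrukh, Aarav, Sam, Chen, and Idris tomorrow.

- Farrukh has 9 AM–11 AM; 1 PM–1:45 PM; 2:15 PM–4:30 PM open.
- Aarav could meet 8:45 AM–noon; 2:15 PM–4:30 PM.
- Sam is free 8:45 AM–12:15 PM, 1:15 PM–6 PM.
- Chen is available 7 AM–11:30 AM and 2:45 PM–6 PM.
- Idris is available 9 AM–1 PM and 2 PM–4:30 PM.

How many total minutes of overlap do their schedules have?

Farrukh ∩ Aarav: 09:00-11:00, 14:15-16:30.
Farrukh ∩ Aarav ∩ Sam: 09:00-11:00, 14:15-16:30.
Farrukh ∩ Aarav ∩ Sam ∩ Chen: 09:00-11:00, 14:45-16:30.
Farrukh ∩ Aarav ∩ Sam ∩ Chen ∩ Idris: 09:00-11:00, 14:45-16:30.
Summing the common windows: 120 + 105 = 225 minutes.

225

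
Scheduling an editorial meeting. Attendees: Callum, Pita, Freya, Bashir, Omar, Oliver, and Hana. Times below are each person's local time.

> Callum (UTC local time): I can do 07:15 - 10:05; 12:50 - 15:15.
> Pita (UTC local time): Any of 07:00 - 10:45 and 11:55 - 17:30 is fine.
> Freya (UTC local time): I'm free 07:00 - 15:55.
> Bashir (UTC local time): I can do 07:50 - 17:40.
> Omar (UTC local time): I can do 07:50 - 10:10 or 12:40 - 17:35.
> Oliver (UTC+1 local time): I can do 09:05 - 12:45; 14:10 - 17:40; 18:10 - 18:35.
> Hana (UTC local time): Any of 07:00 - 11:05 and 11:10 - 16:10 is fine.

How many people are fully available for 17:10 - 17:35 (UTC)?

Callum in UTC: 07:15-10:05, 12:50-15:15.
Pita in UTC: 07:00-10:45, 11:55-17:30.
Freya in UTC: 07:00-15:55.
Bashir in UTC: 07:50-17:40.
Omar in UTC: 07:50-10:10, 12:40-17:35.
Oliver in UTC: 08:05-11:45, 13:10-16:40, 17:10-17:35 (subtract 1h to convert from UTC+1).
Hana in UTC: 07:00-11:05, 11:10-16:10.
Bashir, Omar, and Oliver can make the full 17:10-17:35 slot — that's 3.

3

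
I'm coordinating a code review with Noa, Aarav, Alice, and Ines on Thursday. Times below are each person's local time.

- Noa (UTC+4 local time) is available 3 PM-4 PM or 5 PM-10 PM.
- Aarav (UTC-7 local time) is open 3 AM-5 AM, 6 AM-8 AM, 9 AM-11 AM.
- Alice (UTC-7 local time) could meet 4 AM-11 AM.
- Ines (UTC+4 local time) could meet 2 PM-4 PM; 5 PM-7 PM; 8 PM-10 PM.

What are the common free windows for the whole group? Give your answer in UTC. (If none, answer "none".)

11:00-12:00, 13:00-15:00, 16:00-18:00

Noa in UTC: 11:00-12:00, 13:00-18:00 (subtract 4h to convert from UTC+4).
Aarav in UTC: 10:00-12:00, 13:00-15:00, 16:00-18:00 (add 7h to convert from UTC-7).
Alice in UTC: 11:00-18:00 (add 7h to convert from UTC-7).
Ines in UTC: 10:00-12:00, 13:00-15:00, 16:00-18:00 (subtract 4h to convert from UTC+4).
Noa ∩ Aarav: 11:00-12:00, 13:00-15:00, 16:00-18:00.
Noa ∩ Aarav ∩ Alice: 11:00-12:00, 13:00-15:00, 16:00-18:00.
Noa ∩ Aarav ∩ Alice ∩ Ines: 11:00-12:00, 13:00-15:00, 16:00-18:00.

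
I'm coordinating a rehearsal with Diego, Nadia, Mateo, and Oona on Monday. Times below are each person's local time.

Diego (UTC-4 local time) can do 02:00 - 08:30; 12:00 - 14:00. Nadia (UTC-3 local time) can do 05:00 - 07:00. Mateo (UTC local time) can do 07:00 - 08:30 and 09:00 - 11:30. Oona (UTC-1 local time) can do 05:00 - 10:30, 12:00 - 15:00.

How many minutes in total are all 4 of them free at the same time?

90

Diego in UTC: 06:00-12:30, 16:00-18:00 (add 4h to convert from UTC-4).
Nadia in UTC: 08:00-10:00 (add 3h to convert from UTC-3).
Mateo in UTC: 07:00-08:30, 09:00-11:30.
Oona in UTC: 06:00-11:30, 13:00-16:00 (add 1h to convert from UTC-1).
Diego ∩ Nadia: 08:00-10:00.
Diego ∩ Nadia ∩ Mateo: 08:00-08:30, 09:00-10:00.
Diego ∩ Nadia ∩ Mateo ∩ Oona: 08:00-08:30, 09:00-10:00.
Summing the common windows: 30 + 60 = 90 minutes.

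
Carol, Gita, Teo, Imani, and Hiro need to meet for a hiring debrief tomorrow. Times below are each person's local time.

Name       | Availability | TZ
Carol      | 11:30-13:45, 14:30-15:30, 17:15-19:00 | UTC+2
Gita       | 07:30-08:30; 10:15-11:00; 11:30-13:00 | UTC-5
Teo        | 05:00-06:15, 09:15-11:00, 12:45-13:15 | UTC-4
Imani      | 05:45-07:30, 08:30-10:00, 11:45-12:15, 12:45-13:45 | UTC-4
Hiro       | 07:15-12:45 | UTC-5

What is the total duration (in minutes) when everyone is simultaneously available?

30

Carol in UTC: 09:30-11:45, 12:30-13:30, 15:15-17:00 (subtract 2h to convert from UTC+2).
Gita in UTC: 12:30-13:30, 15:15-16:00, 16:30-18:00 (add 5h to convert from UTC-5).
Teo in UTC: 09:00-10:15, 13:15-15:00, 16:45-17:15 (add 4h to convert from UTC-4).
Imani in UTC: 09:45-11:30, 12:30-14:00, 15:45-16:15, 16:45-17:45 (add 4h to convert from UTC-4).
Hiro in UTC: 12:15-17:45 (add 5h to convert from UTC-5).
Carol ∩ Gita: 12:30-13:30, 15:15-16:00, 16:30-17:00.
Carol ∩ Gita ∩ Teo: 13:15-13:30, 16:45-17:00.
Carol ∩ Gita ∩ Teo ∩ Imani: 13:15-13:30, 16:45-17:00.
Carol ∩ Gita ∩ Teo ∩ Imani ∩ Hiro: 13:15-13:30, 16:45-17:00.
Those are the intersection windows.
Summing the common windows: 15 + 15 = 30 minutes.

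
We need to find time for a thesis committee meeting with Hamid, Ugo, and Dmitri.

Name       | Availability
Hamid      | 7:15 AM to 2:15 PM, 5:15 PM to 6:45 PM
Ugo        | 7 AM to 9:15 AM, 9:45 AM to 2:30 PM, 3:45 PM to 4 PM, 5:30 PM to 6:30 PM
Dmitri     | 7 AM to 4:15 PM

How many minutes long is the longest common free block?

270

Hamid ∩ Ugo: 07:15-09:15, 09:45-14:15, 17:30-18:30.
Hamid ∩ Ugo ∩ Dmitri: 07:15-09:15, 09:45-14:15.
So the common availability across everyone is 07:15-09:15, 09:45-14:15.
The longest is 09:45-14:15 at 270 minutes.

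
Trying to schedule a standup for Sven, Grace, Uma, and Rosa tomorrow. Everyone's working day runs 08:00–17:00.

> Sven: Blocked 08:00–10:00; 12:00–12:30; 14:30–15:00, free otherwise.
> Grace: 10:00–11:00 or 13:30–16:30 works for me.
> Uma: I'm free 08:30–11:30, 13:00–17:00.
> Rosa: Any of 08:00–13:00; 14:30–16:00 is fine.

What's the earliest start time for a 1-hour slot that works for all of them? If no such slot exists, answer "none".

10:00

Sven free: 10:00-12:00, 12:30-14:30, 15:00-17:00 (invert busy blocks within the working day).
Grace free: 10:00-11:00, 13:30-16:30.
Uma free: 08:30-11:30, 13:00-17:00.
Rosa free: 08:00-13:00, 14:30-16:00.
Sven ∩ Grace: 10:00-11:00, 13:30-14:30, 15:00-16:30.
Sven ∩ Grace ∩ Uma: 10:00-11:00, 13:30-14:30, 15:00-16:30.
Sven ∩ Grace ∩ Uma ∩ Rosa: 10:00-11:00, 15:00-16:00.
Those are the intersection windows.
The first common window of at least 60 minutes is 10:00-11:00, so the earliest start is 10:00.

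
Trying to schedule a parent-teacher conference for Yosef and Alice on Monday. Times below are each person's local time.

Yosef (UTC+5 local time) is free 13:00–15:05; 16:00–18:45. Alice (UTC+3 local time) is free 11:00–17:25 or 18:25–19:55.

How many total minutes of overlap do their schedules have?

290

Yosef in UTC: 08:00-10:05, 11:00-13:45 (subtract 5h to convert from UTC+5).
Alice in UTC: 08:00-14:25, 15:25-16:55 (subtract 3h to convert from UTC+3).
Yosef ∩ Alice: 08:00-10:05, 11:00-13:45.
Summing the common windows: 125 + 165 = 290 minutes.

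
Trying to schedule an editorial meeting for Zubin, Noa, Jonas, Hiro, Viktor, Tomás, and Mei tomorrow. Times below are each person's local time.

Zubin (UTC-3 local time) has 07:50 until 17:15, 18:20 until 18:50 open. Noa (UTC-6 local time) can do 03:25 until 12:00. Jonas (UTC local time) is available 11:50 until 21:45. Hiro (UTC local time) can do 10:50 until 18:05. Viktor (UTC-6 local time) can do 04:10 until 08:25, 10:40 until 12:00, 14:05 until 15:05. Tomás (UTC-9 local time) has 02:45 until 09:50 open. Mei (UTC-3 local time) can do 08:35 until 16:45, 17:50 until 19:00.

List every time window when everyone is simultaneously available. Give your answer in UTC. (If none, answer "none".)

11:50-14:25, 16:40-18:00

Zubin in UTC: 10:50-20:15, 21:20-21:50 (add 3h to convert from UTC-3).
Noa in UTC: 09:25-18:00 (add 6h to convert from UTC-6).
Jonas in UTC: 11:50-21:45.
Hiro in UTC: 10:50-18:05.
Viktor in UTC: 10:10-14:25, 16:40-18:00, 20:05-21:05 (add 6h to convert from UTC-6).
Tomás in UTC: 11:45-18:50 (add 9h to convert from UTC-9).
Mei in UTC: 11:35-19:45, 20:50-22:00 (add 3h to convert from UTC-3).
Zubin ∩ Noa: 10:50-18:00.
Zubin ∩ Noa ∩ Jonas: 11:50-18:00.
Zubin ∩ Noa ∩ Jonas ∩ Hiro: 11:50-18:00.
Zubin ∩ Noa ∩ Jonas ∩ Hiro ∩ Viktor: 11:50-14:25, 16:40-18:00.
Zubin ∩ Noa ∩ Jonas ∩ Hiro ∩ Viktor ∩ Tomás: 11:50-14:25, 16:40-18:00.
Zubin ∩ Noa ∩ Jonas ∩ Hiro ∩ Viktor ∩ Tomás ∩ Mei: 11:50-14:25, 16:40-18:00.
So the common availability across everyone is 11:50-14:25, 16:40-18:00.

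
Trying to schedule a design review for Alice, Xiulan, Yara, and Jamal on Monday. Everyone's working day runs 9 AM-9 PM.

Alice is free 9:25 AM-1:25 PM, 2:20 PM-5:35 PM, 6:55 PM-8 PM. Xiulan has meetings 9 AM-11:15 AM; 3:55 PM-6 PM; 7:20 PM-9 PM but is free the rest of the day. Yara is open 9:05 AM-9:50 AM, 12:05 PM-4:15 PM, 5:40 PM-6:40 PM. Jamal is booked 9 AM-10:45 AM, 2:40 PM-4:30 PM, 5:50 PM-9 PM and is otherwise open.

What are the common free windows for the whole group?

Alice free: 09:25-13:25, 14:20-17:35, 18:55-20:00.
Xiulan free: 11:15-15:55, 18:00-19:20 (invert busy blocks within the working day).
Yara free: 09:05-09:50, 12:05-16:15, 17:40-18:40.
Jamal free: 10:45-14:40, 16:30-17:50 (invert busy blocks within the working day).
Alice ∩ Xiulan: 11:15-13:25, 14:20-15:55, 18:55-19:20.
Alice ∩ Xiulan ∩ Yara: 12:05-13:25, 14:20-15:55.
Alice ∩ Xiulan ∩ Yara ∩ Jamal: 12:05-13:25, 14:20-14:40.

12:05-13:25, 14:20-14:40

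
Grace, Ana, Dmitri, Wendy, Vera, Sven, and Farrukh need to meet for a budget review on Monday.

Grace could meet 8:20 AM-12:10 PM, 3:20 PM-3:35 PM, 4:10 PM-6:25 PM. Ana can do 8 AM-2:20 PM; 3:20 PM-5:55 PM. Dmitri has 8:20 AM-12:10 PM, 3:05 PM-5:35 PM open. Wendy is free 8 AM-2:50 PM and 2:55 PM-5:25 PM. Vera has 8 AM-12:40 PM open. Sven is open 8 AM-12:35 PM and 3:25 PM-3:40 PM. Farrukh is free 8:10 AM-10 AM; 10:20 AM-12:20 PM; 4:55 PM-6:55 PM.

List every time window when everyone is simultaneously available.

Grace ∩ Ana: 08:20-12:10, 15:20-15:35, 16:10-17:55.
Grace ∩ Ana ∩ Dmitri: 08:20-12:10, 15:20-15:35, 16:10-17:35.
Grace ∩ Ana ∩ Dmitri ∩ Wendy: 08:20-12:10, 15:20-15:35, 16:10-17:25.
Grace ∩ Ana ∩ Dmitri ∩ Wendy ∩ Vera: 08:20-12:10.
Grace ∩ Ana ∩ Dmitri ∩ Wendy ∩ Vera ∩ Sven: 08:20-12:10.
Grace ∩ Ana ∩ Dmitri ∩ Wendy ∩ Vera ∩ Sven ∩ Farrukh: 08:20-10:00, 10:20-12:10.

08:20-10:00, 10:20-12:10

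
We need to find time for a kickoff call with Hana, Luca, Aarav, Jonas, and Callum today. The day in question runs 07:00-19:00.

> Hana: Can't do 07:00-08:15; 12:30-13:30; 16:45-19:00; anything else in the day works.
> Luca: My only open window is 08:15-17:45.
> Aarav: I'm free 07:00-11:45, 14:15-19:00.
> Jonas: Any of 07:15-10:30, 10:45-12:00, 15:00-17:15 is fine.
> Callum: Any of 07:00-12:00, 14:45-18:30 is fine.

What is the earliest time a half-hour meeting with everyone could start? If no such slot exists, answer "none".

Hana free: 08:15-12:30, 13:30-16:45 (invert busy blocks within the working day).
Luca free: 08:15-17:45.
Aarav free: 07:00-11:45, 14:15-19:00.
Jonas free: 07:15-10:30, 10:45-12:00, 15:00-17:15.
Callum free: 07:00-12:00, 14:45-18:30.
Hana ∩ Luca: 08:15-12:30, 13:30-16:45.
Hana ∩ Luca ∩ Aarav: 08:15-11:45, 14:15-16:45.
Hana ∩ Luca ∩ Aarav ∩ Jonas: 08:15-10:30, 10:45-11:45, 15:00-16:45.
Hana ∩ Luca ∩ Aarav ∩ Jonas ∩ Callum: 08:15-10:30, 10:45-11:45, 15:00-16:45.
The first common window of at least 30 minutes is 08:15-10:30, so the earliest start is 08:15.

08:15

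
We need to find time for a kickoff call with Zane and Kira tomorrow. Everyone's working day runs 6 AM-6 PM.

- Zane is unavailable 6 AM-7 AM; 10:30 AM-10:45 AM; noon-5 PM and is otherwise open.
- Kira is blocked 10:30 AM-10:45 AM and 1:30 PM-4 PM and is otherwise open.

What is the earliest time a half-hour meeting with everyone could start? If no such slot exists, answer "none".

Zane free: 07:00-10:30, 10:45-12:00, 17:00-18:00 (invert busy blocks within the working day).
Kira free: 06:00-10:30, 10:45-13:30, 16:00-18:00 (invert busy blocks within the working day).
Zane ∩ Kira: 07:00-10:30, 10:45-12:00, 17:00-18:00.
Those are the intersection windows.
The first common window of at least 30 minutes is 07:00-10:30, so the earliest start is 07:00.

07:00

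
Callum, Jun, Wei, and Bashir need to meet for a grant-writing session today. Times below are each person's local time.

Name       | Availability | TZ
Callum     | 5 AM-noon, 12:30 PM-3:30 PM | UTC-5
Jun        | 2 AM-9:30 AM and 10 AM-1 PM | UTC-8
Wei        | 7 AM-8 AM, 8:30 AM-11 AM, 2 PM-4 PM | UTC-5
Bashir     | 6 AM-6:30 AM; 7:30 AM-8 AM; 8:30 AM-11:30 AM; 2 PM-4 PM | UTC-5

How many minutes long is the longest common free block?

Callum in UTC: 10:00-17:00, 17:30-20:30 (add 5h to convert from UTC-5).
Jun in UTC: 10:00-17:30, 18:00-21:00 (add 8h to convert from UTC-8).
Wei in UTC: 12:00-13:00, 13:30-16:00, 19:00-21:00 (add 5h to convert from UTC-5).
Bashir in UTC: 11:00-11:30, 12:30-13:00, 13:30-16:30, 19:00-21:00 (add 5h to convert from UTC-5).
Callum ∩ Jun: 10:00-17:00, 18:00-20:30.
Callum ∩ Jun ∩ Wei: 12:00-13:00, 13:30-16:00, 19:00-20:30.
Callum ∩ Jun ∩ Wei ∩ Bashir: 12:30-13:00, 13:30-16:00, 19:00-20:30.
Those are the intersection windows.
The longest is 13:30-16:00 at 150 minutes.

150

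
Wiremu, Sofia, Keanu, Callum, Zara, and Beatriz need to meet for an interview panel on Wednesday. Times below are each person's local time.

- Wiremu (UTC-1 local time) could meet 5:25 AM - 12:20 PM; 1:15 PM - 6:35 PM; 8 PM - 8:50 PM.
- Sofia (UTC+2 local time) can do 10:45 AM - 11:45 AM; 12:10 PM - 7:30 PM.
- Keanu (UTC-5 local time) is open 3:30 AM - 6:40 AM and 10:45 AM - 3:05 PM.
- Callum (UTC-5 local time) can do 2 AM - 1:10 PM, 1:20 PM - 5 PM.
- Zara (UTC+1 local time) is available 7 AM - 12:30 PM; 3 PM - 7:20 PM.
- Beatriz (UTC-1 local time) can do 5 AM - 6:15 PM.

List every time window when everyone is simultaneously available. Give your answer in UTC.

08:45-09:45, 10:10-11:30, 15:45-17:30

Wiremu in UTC: 06:25-13:20, 14:15-19:35, 21:00-21:50 (add 1h to convert from UTC-1).
Sofia in UTC: 08:45-09:45, 10:10-17:30 (subtract 2h to convert from UTC+2).
Keanu in UTC: 08:30-11:40, 15:45-20:05 (add 5h to convert from UTC-5).
Callum in UTC: 07:00-18:10, 18:20-22:00 (add 5h to convert from UTC-5).
Zara in UTC: 06:00-11:30, 14:00-18:20 (subtract 1h to convert from UTC+1).
Beatriz in UTC: 06:00-19:15 (add 1h to convert from UTC-1).
Wiremu ∩ Sofia: 08:45-09:45, 10:10-13:20, 14:15-17:30.
Wiremu ∩ Sofia ∩ Keanu: 08:45-09:45, 10:10-11:40, 15:45-17:30.
Wiremu ∩ Sofia ∩ Keanu ∩ Callum: 08:45-09:45, 10:10-11:40, 15:45-17:30.
Wiremu ∩ Sofia ∩ Keanu ∩ Callum ∩ Zara: 08:45-09:45, 10:10-11:30, 15:45-17:30.
Wiremu ∩ Sofia ∩ Keanu ∩ Callum ∩ Zara ∩ Beatriz: 08:45-09:45, 10:10-11:30, 15:45-17:30.
So the common availability across everyone is 08:45-09:45, 10:10-11:30, 15:45-17:30.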